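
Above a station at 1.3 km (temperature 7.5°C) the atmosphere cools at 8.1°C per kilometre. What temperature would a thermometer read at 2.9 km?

-5.46°C

1300 → 2900 m (environmental, 8.1°C/km): ΔT = -8.1 × 1.6 = -12.96°C → T = -5.46°C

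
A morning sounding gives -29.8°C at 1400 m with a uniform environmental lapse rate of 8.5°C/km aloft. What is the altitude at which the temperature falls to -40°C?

2600 m

Height above start = (-29.8 − (-40)) / 8.5 = 1.2 km
Altitude = 1400 m + 1200 m = 2600 m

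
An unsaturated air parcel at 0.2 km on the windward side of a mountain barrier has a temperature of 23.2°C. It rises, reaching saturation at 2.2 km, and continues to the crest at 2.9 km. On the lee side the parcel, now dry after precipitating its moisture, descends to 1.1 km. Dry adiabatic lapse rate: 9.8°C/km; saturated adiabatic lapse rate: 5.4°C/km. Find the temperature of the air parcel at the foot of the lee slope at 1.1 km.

200 → 2200 m (dry, 9.8°C/km): ΔT = -9.8 × 2 = -19.6°C → T = 3.6°C
2200 → 2900 m (saturated, 5.4°C/km): ΔT = -5.4 × 0.7 = -3.78°C → T = -0.18°C
2900 → 1100 m (dry descent, 9.8°C/km): ΔT = +9.8 × 1.8 = +17.64°C → T = 17.46°C

17.46°C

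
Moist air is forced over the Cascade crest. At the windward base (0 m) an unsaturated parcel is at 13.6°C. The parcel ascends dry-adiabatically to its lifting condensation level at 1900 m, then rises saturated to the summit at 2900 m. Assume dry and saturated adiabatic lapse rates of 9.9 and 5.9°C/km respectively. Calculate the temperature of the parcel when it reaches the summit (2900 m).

Dry to 1900 m: -9.9 × 1.9 km = -18.81°C, so T = -5.21°C.
Saturated to 2900 m: -5.9 × 1 km = -5.9°C, so T = -11.11°C.

-11.11°C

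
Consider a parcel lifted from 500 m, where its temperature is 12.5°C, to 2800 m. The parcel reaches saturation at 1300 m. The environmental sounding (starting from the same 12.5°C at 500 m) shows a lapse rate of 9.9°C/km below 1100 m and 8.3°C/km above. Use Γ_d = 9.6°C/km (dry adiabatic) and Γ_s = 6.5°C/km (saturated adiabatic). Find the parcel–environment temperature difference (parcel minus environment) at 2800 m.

+2.62°C (parcel warmer than environment)

Parcel:
  From 500 m to 1300 m (dry): cools by 9.6 × 0.8 = 7.68°C, giving 4.82°C.
  From 1300 m to 2800 m (saturated): cools by 6.5 × 1.5 = 9.75°C, giving -4.93°C.
Environment:
  From 500 m to 1100 m (environment, lower layer): cools by 9.9 × 0.6 = 5.94°C, giving 6.56°C.
  From 1100 m to 2800 m (environment, upper layer): cools by 8.3 × 1.7 = 14.11°C, giving -7.55°C.
T_parcel − T_env = -4.93 − (-7.55) = +2.62°C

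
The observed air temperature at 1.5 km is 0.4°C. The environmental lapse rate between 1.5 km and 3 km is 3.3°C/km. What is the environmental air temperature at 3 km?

Environmental to 3000 m: -3.3 × 1.5 km = -4.95°C, so T = -4.55°C.

-4.55°C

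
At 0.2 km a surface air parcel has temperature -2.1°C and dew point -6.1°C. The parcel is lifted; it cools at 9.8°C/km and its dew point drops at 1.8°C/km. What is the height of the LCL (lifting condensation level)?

T and T_d converge at 9.8 − 1.8 = 8°C per km
Height above start = (-2.1 − (-6.1)) / 8 = 0.5 km
LCL altitude = 200 m + 500 m = 700 m

0.7 km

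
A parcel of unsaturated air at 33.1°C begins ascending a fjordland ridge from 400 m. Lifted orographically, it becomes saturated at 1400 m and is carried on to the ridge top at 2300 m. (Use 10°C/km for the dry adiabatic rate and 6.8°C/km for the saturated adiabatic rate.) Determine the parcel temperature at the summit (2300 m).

16.98°C

400 → 1400 m (dry, 10°C/km): ΔT = -10 × 1 = -10°C → T = 23.1°C
1400 → 2300 m (saturated, 6.8°C/km): ΔT = -6.8 × 0.9 = -6.12°C → T = 16.98°C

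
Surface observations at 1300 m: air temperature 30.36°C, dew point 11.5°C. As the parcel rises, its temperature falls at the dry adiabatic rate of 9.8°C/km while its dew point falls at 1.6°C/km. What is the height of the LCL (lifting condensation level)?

T and T_d converge at 9.8 − 1.6 = 8.2°C per km
Height above start = (30.36 − 11.5) / 8.2 = 2.3 km
LCL altitude = 1300 m + 2300 m = 3600 m

3600 m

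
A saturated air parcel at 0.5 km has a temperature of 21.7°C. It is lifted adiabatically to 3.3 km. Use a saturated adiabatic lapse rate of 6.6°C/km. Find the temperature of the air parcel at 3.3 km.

500–3300 m, saturated adiabatic: Δz = 2.8 km ⇒ ΔT = -18.48°C; T = 3.22°C

3.22°C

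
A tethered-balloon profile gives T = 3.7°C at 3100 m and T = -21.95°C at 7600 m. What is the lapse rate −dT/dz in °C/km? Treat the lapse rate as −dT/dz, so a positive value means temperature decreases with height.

Γ = −ΔT/Δz = (3.7 − (-21.95)) / (7600 − 3100) m
  = 25.65°C / 4.5 km = 5.7°C/km

5.7°C/km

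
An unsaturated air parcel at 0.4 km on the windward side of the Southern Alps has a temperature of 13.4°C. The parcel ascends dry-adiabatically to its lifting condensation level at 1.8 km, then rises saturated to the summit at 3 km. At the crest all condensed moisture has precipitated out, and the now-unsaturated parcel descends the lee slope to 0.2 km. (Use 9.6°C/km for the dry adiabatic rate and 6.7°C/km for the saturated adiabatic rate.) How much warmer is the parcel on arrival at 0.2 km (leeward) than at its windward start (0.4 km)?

+5.4°C

400 → 1800 m (dry, 9.6°C/km): ΔT = -9.6 × 1.4 = -13.44°C → T = -0.04°C
1800 → 3000 m (saturated, 6.7°C/km): ΔT = -6.7 × 1.2 = -8.04°C → T = -8.08°C
3000 → 200 m (dry descent, 9.6°C/km): ΔT = +9.6 × 2.8 = +26.88°C → T = 18.8°C
Net change vs windward start: 18.8 − 13.4 = +5.4°C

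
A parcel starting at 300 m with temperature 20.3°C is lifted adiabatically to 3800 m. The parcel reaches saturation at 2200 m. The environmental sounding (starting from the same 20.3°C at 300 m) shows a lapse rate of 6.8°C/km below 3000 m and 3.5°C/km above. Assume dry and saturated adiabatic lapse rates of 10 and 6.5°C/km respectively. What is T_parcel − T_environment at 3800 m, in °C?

Parcel:
  300 → 2200 m (dry, 10°C/km): ΔT = -10 × 1.9 = -19°C → T = 1.3°C
  2200 → 3800 m (saturated, 6.5°C/km): ΔT = -6.5 × 1.6 = -10.4°C → T = -9.1°C
Environment:
  300 → 3000 m (environment, lower layer, 6.8°C/km): ΔT = -6.8 × 2.7 = -18.36°C → T = 1.94°C
  3000 → 3800 m (environment, upper layer, 3.5°C/km): ΔT = -3.5 × 0.8 = -2.8°C → T = -0.86°C
T_parcel − T_env = -9.1 − (-0.86) = -8.24°C

-8.24°C (parcel cooler than environment)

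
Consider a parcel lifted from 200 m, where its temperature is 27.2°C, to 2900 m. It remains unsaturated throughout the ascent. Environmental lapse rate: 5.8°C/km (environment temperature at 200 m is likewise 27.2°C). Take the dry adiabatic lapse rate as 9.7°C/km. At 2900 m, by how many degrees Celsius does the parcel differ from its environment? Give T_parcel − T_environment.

-10.53°C (parcel cooler than environment)

Parcel:
  200 → 2900 m (dry, 9.7°C/km): ΔT = -9.7 × 2.7 = -26.19°C → T = 1.01°C
Environment:
  200 → 2900 m (environment, 5.8°C/km): ΔT = -5.8 × 2.7 = -15.66°C → T = 11.54°C
T_parcel − T_env = 1.01 − 11.54 = -10.53°C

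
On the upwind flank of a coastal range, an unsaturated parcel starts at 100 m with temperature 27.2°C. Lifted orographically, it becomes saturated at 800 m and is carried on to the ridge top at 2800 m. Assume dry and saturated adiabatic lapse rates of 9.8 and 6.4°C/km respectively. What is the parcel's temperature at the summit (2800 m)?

7.54°C

From 100 m to 800 m (dry): cools by 9.8 × 0.7 = 6.86°C, giving 20.34°C.
From 800 m to 2800 m (saturated): cools by 6.4 × 2 = 12.8°C, giving 7.54°C.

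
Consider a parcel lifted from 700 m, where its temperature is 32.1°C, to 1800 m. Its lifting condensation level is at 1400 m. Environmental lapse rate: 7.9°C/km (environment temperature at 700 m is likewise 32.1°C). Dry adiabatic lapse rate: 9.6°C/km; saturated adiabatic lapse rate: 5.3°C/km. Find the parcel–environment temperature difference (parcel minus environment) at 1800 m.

-0.15°C (parcel cooler than environment)

Parcel:
  700 → 1400 m (dry, 9.6°C/km): ΔT = -9.6 × 0.7 = -6.72°C → T = 25.38°C
  1400 → 1800 m (saturated, 5.3°C/km): ΔT = -5.3 × 0.4 = -2.12°C → T = 23.26°C
Environment:
  700 → 1800 m (environment, 7.9°C/km): ΔT = -7.9 × 1.1 = -8.69°C → T = 23.41°C
T_parcel − T_env = 23.26 − 23.41 = -0.15°C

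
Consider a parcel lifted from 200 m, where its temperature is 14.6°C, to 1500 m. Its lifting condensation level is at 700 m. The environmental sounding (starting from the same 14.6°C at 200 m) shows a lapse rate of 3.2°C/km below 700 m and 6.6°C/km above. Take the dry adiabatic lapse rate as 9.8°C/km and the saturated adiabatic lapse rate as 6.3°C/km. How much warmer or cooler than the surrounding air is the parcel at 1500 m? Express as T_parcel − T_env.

-3.06°C (parcel cooler than environment)

Parcel:
  200–700 m, dry: Δz = 0.5 km ⇒ ΔT = -4.9°C; T = 9.7°C
  700–1500 m, saturated: Δz = 0.8 km ⇒ ΔT = -5.04°C; T = 4.66°C
Environment:
  200–700 m, environment, lower layer: Δz = 0.5 km ⇒ ΔT = -1.6°C; T = 13°C
  700–1500 m, environment, upper layer: Δz = 0.8 km ⇒ ΔT = -5.28°C; T = 7.72°C
T_parcel − T_env = 4.66 − 7.72 = -3.06°C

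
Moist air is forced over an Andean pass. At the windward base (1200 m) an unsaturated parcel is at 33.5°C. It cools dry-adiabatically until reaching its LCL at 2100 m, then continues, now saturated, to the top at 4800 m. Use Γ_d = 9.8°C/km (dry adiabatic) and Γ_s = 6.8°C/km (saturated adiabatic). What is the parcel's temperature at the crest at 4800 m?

Dry to 2100 m: -9.8 × 0.9 km = -8.82°C, so T = 24.68°C.
Saturated to 4800 m: -6.8 × 2.7 km = -18.36°C, so T = 6.32°C.

6.32°C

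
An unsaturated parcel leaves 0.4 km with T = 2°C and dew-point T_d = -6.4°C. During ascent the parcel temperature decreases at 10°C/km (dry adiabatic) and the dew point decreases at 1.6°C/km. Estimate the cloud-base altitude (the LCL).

1.4 km

T and T_d converge at 10 − 1.6 = 8.4°C per km
Height above start = (2 − (-6.4)) / 8.4 = 1 km
LCL altitude = 400 m + 1000 m = 1400 m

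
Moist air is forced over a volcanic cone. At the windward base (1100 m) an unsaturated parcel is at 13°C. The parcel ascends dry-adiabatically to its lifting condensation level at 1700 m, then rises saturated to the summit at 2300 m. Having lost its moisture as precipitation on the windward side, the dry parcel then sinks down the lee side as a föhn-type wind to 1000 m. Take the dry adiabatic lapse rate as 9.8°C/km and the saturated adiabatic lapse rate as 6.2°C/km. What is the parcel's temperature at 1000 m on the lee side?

1100 → 1700 m (dry, 9.8°C/km): ΔT = -9.8 × 0.6 = -5.88°C → T = 7.12°C
1700 → 2300 m (saturated, 6.2°C/km): ΔT = -6.2 × 0.6 = -3.72°C → T = 3.4°C
2300 → 1000 m (dry descent, 9.8°C/km): ΔT = +9.8 × 1.3 = +12.74°C → T = 16.14°C

16.14°C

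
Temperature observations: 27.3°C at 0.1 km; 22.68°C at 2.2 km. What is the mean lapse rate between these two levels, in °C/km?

2.2°C/km

Γ = −ΔT/Δz = (27.3 − 22.68) / (2200 − 100) m
  = 4.62°C / 2.1 km = 2.2°C/km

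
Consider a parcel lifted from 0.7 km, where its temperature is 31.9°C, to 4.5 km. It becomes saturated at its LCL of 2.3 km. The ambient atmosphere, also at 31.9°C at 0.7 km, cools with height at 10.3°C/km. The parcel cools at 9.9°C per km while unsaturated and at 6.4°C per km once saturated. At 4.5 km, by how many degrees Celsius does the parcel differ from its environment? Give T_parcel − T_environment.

+9.22°C (parcel warmer than environment)

Parcel:
  Dry to 2300 m: -9.9 × 1.6 km = -15.84°C, so T = 16.06°C.
  Saturated to 4500 m: -6.4 × 2.2 km = -14.08°C, so T = 1.98°C.
Environment:
  Environment to 4500 m: -10.3 × 3.8 km = -39.14°C, so T = -7.24°C.
T_parcel − T_env = 1.98 − (-7.24) = +9.22°C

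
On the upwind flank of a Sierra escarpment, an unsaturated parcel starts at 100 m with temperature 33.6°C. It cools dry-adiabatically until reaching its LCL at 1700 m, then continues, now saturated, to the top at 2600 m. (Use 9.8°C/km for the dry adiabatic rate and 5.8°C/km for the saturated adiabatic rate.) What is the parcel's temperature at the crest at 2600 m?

100 → 1700 m (dry, 9.8°C/km): ΔT = -9.8 × 1.6 = -15.68°C → T = 17.92°C
1700 → 2600 m (saturated, 5.8°C/km): ΔT = -5.8 × 0.9 = -5.22°C → T = 12.7°C

12.7°C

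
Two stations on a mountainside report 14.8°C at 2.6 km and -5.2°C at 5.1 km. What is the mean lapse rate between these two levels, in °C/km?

8°C/km

Γ = −ΔT/Δz = (14.8 − (-5.2)) / (5100 − 2600) m
  = 20°C / 2.5 km = 8°C/km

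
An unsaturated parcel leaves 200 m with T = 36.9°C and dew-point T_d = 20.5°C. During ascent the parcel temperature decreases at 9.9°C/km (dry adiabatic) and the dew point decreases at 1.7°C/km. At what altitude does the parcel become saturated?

2200 m

T and T_d converge at 9.9 − 1.7 = 8.2°C per km
Height above start = (36.9 − 20.5) / 8.2 = 2 km
LCL altitude = 200 m + 2000 m = 2200 m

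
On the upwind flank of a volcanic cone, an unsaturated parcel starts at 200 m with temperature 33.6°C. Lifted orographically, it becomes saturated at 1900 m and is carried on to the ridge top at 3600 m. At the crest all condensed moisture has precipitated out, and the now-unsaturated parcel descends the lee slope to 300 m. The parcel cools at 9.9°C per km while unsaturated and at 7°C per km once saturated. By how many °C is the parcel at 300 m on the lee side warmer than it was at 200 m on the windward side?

+3.94°C

200 → 1900 m (dry, 9.9°C/km): ΔT = -9.9 × 1.7 = -16.83°C → T = 16.77°C
1900 → 3600 m (saturated, 7°C/km): ΔT = -7 × 1.7 = -11.9°C → T = 4.87°C
3600 → 300 m (dry descent, 9.9°C/km): ΔT = +9.9 × 3.3 = +32.67°C → T = 37.54°C
Net change vs windward start: 37.54 − 33.6 = +3.94°C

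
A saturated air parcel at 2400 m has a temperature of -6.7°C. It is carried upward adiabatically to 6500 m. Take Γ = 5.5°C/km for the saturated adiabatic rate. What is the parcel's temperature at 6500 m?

-29.25°C

Saturated adiabatic to 6500 m: -5.5 × 4.1 km = -22.55°C, so T = -29.25°C.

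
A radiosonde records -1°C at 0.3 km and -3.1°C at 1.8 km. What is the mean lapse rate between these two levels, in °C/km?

Γ = −ΔT/Δz = (-1 − (-3.1)) / (1800 − 300) m
  = 2.1°C / 1.5 km = 1.4°C/km

1.4°C/km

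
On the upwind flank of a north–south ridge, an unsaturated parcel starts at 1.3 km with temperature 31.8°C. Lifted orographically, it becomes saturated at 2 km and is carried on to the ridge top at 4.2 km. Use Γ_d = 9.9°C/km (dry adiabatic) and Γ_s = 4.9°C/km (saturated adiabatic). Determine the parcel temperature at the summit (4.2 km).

From 1300 m to 2000 m (dry): cools by 9.9 × 0.7 = 6.93°C, giving 24.87°C.
From 2000 m to 4200 m (saturated): cools by 4.9 × 2.2 = 10.78°C, giving 14.09°C.

14.09°C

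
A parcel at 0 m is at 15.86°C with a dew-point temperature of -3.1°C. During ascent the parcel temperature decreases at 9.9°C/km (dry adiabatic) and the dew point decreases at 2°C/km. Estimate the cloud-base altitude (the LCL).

T and T_d converge at 9.9 − 2 = 7.9°C per km
Height above start = (15.86 − (-3.1)) / 7.9 = 2.4 km
LCL altitude = 0 m + 2400 m = 2400 m

2400 m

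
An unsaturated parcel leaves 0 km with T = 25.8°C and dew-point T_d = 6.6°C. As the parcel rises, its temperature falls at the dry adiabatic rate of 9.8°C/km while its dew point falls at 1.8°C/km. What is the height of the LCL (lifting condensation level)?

T and T_d converge at 9.8 − 1.8 = 8°C per km
Height above start = (25.8 − 6.6) / 8 = 2.4 km
LCL altitude = 0 m + 2400 m = 2400 m

2.4 km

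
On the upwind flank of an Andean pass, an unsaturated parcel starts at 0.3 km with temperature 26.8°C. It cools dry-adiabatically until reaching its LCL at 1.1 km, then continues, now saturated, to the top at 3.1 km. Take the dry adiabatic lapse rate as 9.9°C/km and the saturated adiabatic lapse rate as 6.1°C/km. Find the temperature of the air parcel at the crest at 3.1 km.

6.68°C

Dry to 1100 m: -9.9 × 0.8 km = -7.92°C, so T = 18.88°C.
Saturated to 3100 m: -6.1 × 2 km = -12.2°C, so T = 6.68°C.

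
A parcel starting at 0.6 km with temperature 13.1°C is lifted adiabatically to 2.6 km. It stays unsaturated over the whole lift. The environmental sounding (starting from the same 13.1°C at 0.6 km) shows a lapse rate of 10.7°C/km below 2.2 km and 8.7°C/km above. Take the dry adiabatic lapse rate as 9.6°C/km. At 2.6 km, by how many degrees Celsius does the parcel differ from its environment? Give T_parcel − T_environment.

Parcel:
  From 600 m to 2600 m (dry): cools by 9.6 × 2 = 19.2°C, giving -6.1°C.
Environment:
  From 600 m to 2200 m (environment, lower layer): cools by 10.7 × 1.6 = 17.12°C, giving -4.02°C.
  From 2200 m to 2600 m (environment, upper layer): cools by 8.7 × 0.4 = 3.48°C, giving -7.5°C.
T_parcel − T_env = -6.1 − (-7.5) = +1.4°C

+1.4°C (parcel warmer than environment)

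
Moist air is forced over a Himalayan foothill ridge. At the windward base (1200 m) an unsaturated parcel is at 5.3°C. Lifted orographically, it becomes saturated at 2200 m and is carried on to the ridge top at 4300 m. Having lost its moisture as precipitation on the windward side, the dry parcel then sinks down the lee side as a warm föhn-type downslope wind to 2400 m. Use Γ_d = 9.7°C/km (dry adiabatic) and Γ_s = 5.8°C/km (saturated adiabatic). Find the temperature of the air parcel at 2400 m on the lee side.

1.85°C

1200–2200 m, dry: Δz = 1 km ⇒ ΔT = -9.7°C; T = -4.4°C
2200–4300 m, saturated: Δz = 2.1 km ⇒ ΔT = -12.18°C; T = -16.58°C
4300–2400 m, dry descent: Δz = 1.9 km ⇒ ΔT = +18.43°C; T = 1.85°C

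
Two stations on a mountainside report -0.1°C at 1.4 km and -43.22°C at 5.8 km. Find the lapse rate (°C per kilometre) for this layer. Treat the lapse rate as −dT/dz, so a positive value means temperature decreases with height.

Γ = −ΔT/Δz = (-0.1 − (-43.22)) / (5800 − 1400) m
  = 43.12°C / 4.4 km = 9.8°C/km

9.8°C/km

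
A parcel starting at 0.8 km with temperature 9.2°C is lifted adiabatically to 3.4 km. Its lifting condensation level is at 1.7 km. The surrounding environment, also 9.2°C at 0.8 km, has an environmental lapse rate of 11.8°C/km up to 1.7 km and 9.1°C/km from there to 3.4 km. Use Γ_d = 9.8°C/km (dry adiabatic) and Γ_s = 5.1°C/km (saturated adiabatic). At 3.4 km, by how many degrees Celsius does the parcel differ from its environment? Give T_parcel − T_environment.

Parcel:
  800–1700 m, dry: Δz = 0.9 km ⇒ ΔT = -8.82°C; T = 0.38°C
  1700–3400 m, saturated: Δz = 1.7 km ⇒ ΔT = -8.67°C; T = -8.29°C
Environment:
  800–1700 m, environment, lower layer: Δz = 0.9 km ⇒ ΔT = -10.62°C; T = -1.42°C
  1700–3400 m, environment, upper layer: Δz = 1.7 km ⇒ ΔT = -15.47°C; T = -16.89°C
T_parcel − T_env = -8.29 − (-16.89) = +8.6°C

+8.6°C (parcel warmer than environment)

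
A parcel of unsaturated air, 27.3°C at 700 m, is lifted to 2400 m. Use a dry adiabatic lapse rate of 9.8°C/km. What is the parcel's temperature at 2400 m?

10.64°C

From 700 m to 2400 m (dry adiabatic): cools by 9.8 × 1.7 = 16.66°C, giving 10.64°C.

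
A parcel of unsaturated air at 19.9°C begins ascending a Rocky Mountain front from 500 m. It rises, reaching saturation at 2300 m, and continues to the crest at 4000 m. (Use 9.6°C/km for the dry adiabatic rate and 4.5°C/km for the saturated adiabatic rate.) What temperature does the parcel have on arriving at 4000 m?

-5.03°C

From 500 m to 2300 m (dry): cools by 9.6 × 1.8 = 17.28°C, giving 2.62°C.
From 2300 m to 4000 m (saturated): cools by 4.5 × 1.7 = 7.65°C, giving -5.03°C.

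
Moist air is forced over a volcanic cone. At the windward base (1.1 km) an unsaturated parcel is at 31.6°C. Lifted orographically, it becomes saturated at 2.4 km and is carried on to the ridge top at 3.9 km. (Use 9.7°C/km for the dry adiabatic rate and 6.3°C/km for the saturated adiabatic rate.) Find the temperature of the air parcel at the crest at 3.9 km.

9.54°C

1100–2400 m, dry: Δz = 1.3 km ⇒ ΔT = -12.61°C; T = 18.99°C
2400–3900 m, saturated: Δz = 1.5 km ⇒ ΔT = -9.45°C; T = 9.54°C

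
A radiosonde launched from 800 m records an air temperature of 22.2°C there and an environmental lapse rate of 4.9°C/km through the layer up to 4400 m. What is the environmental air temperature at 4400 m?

4.56°C

800–4400 m, environmental: Δz = 3.6 km ⇒ ΔT = -17.64°C; T = 4.56°C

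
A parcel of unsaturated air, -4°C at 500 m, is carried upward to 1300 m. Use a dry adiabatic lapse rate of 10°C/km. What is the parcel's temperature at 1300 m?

From 500 m to 1300 m (dry adiabatic): cools by 10 × 0.8 = 8°C, giving -12°C.

-12°C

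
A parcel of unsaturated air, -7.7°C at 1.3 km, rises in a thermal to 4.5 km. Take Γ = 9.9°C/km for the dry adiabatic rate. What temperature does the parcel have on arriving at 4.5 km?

-39.38°C

Dry adiabatic to 4500 m: -9.9 × 3.2 km = -31.68°C, so T = -39.38°C.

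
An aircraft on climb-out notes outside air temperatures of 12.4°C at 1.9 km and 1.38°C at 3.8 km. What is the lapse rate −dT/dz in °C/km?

5.8°C/km

Γ = −ΔT/Δz = (12.4 − 1.38) / (3800 − 1900) m
  = 11.02°C / 1.9 km = 5.8°C/km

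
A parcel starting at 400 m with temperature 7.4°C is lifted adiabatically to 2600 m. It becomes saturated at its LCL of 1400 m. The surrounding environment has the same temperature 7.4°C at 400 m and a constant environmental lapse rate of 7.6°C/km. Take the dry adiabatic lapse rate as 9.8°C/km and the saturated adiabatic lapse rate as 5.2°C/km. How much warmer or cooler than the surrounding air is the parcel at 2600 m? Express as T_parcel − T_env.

Parcel:
  Dry to 1400 m: -9.8 × 1 km = -9.8°C, so T = -2.4°C.
  Saturated to 2600 m: -5.2 × 1.2 km = -6.24°C, so T = -8.64°C.
Environment:
  Environment to 2600 m: -7.6 × 2.2 km = -16.72°C, so T = -9.32°C.
T_parcel − T_env = -8.64 − (-9.32) = +0.68°C

+0.68°C (parcel warmer than environment)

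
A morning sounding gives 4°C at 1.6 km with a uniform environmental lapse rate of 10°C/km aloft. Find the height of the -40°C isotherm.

Height above start = (4 − (-40)) / 10 = 4.4 km
Altitude = 1600 m + 4400 m = 6000 m

6 km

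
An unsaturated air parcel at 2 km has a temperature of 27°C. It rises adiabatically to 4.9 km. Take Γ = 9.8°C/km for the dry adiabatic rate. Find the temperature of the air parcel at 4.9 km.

From 2000 m to 4900 m (dry adiabatic): cools by 9.8 × 2.9 = 28.42°C, giving -1.42°C.

-1.42°C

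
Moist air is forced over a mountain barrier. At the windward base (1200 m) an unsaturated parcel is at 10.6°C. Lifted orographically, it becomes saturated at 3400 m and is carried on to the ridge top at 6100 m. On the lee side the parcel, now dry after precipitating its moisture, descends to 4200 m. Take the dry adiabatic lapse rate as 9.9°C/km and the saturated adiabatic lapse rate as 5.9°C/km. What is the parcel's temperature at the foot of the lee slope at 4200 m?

From 1200 m to 3400 m (dry): cools by 9.9 × 2.2 = 21.78°C, giving -11.18°C.
From 3400 m to 6100 m (saturated): cools by 5.9 × 2.7 = 15.93°C, giving -27.11°C.
From 6100 m to 4200 m (dry descent): warms by 9.9 × 1.9 = 18.81°C, giving -8.3°C.

-8.3°C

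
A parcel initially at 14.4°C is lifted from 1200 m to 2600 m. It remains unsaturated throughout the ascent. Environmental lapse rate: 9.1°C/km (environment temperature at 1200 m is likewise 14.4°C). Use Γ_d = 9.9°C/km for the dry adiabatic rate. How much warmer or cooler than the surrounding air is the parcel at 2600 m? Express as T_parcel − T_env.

Parcel:
  1200 → 2600 m (dry, 9.9°C/km): ΔT = -9.9 × 1.4 = -13.86°C → T = 0.54°C
Environment:
  1200 → 2600 m (environment, 9.1°C/km): ΔT = -9.1 × 1.4 = -12.74°C → T = 1.66°C
T_parcel − T_env = 0.54 − 1.66 = -1.12°C

-1.12°C (parcel cooler than environment)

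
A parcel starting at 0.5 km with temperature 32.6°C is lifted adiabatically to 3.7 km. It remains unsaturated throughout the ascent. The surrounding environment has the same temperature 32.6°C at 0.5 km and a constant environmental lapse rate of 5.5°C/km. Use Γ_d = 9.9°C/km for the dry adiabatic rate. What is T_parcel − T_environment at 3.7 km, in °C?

Parcel:
  500 → 3700 m (dry, 9.9°C/km): ΔT = -9.9 × 3.2 = -31.68°C → T = 0.92°C
Environment:
  500 → 3700 m (environment, 5.5°C/km): ΔT = -5.5 × 3.2 = -17.6°C → T = 15°C
T_parcel − T_env = 0.92 − 15 = -14.08°C

-14.08°C (parcel cooler than environment)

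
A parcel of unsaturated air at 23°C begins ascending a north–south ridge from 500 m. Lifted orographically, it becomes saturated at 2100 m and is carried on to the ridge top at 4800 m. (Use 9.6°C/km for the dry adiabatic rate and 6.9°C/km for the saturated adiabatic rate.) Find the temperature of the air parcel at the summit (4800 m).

Dry to 2100 m: -9.6 × 1.6 km = -15.36°C, so T = 7.64°C.
Saturated to 4800 m: -6.9 × 2.7 km = -18.63°C, so T = -10.99°C.

-10.99°C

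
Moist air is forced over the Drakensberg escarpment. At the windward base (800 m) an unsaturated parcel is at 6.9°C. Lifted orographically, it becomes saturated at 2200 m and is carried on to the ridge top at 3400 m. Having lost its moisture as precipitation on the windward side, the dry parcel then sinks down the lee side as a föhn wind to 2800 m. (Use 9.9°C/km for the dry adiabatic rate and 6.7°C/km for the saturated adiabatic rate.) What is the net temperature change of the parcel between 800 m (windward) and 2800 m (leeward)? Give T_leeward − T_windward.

-15.96°C

800–2200 m, dry: Δz = 1.4 km ⇒ ΔT = -13.86°C; T = -6.96°C
2200–3400 m, saturated: Δz = 1.2 km ⇒ ΔT = -8.04°C; T = -15°C
3400–2800 m, dry descent: Δz = 0.6 km ⇒ ΔT = +5.94°C; T = -9.06°C
Net change vs windward start: -9.06 − 6.9 = -15.96°C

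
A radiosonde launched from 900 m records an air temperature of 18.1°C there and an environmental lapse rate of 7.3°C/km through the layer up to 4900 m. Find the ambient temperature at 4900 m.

900–4900 m, environmental: Δz = 4 km ⇒ ΔT = -29.2°C; T = -11.1°C

-11.1°C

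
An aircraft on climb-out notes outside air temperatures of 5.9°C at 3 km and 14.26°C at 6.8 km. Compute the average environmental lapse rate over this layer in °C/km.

-2.2°C/km

Γ = −ΔT/Δz = (5.9 − 14.26) / (6800 − 3000) m
  = -8.36°C / 3.8 km = -2.2°C/km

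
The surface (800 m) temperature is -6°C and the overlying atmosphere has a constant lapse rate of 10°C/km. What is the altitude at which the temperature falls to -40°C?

Height above start = (-6 − (-40)) / 10 = 3.4 km
Altitude = 800 m + 3400 m = 4200 m

4200 m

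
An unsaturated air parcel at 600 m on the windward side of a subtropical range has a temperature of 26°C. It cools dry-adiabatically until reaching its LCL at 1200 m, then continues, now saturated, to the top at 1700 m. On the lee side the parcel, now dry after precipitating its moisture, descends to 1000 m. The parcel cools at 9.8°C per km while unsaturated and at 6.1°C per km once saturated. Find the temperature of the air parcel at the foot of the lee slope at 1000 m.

23.93°C

600 → 1200 m (dry, 9.8°C/km): ΔT = -9.8 × 0.6 = -5.88°C → T = 20.12°C
1200 → 1700 m (saturated, 6.1°C/km): ΔT = -6.1 × 0.5 = -3.05°C → T = 17.07°C
1700 → 1000 m (dry descent, 9.8°C/km): ΔT = +9.8 × 0.7 = +6.86°C → T = 23.93°C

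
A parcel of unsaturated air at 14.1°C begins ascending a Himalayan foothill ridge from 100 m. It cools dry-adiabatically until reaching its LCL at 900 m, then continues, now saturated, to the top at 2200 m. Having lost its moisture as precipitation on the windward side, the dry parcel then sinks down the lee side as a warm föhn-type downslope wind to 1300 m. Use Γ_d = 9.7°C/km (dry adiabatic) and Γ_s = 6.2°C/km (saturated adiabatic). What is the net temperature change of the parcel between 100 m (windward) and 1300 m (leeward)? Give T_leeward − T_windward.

100 → 900 m (dry, 9.7°C/km): ΔT = -9.7 × 0.8 = -7.76°C → T = 6.34°C
900 → 2200 m (saturated, 6.2°C/km): ΔT = -6.2 × 1.3 = -8.06°C → T = -1.72°C
2200 → 1300 m (dry descent, 9.7°C/km): ΔT = +9.7 × 0.9 = +8.73°C → T = 7.01°C
Net change vs windward start: 7.01 − 14.1 = -7.09°C

-7.09°C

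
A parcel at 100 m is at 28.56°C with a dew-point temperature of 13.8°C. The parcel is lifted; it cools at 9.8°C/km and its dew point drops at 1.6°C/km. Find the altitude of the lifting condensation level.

T and T_d converge at 9.8 − 1.6 = 8.2°C per km
Height above start = (28.56 − 13.8) / 8.2 = 1.8 km
LCL altitude = 100 m + 1800 m = 1900 m

1900 m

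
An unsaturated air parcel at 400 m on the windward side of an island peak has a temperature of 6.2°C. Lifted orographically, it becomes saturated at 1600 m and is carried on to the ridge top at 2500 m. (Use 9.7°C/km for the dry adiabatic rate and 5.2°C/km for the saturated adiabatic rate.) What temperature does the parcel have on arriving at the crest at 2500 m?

-10.12°C

Dry to 1600 m: -9.7 × 1.2 km = -11.64°C, so T = -5.44°C.
Saturated to 2500 m: -5.2 × 0.9 km = -4.68°C, so T = -10.12°C.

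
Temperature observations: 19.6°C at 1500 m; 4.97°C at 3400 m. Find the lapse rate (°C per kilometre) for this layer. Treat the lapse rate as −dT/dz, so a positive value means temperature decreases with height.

7.7°C/km

Γ = −ΔT/Δz = (19.6 − 4.97) / (3400 − 1500) m
  = 14.63°C / 1.9 km = 7.7°C/km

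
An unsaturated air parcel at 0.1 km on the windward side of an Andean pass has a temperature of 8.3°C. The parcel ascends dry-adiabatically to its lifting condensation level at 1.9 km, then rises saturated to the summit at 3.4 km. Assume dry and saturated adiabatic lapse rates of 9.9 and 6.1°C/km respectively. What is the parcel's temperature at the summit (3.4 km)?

100–1900 m, dry: Δz = 1.8 km ⇒ ΔT = -17.82°C; T = -9.52°C
1900–3400 m, saturated: Δz = 1.5 km ⇒ ΔT = -9.15°C; T = -18.67°C

-18.67°C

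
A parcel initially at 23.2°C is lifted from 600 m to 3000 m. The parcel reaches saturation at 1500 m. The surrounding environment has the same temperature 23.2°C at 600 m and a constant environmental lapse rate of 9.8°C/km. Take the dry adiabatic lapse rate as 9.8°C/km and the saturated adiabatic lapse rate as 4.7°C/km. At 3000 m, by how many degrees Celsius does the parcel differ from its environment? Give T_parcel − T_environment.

Parcel:
  From 600 m to 1500 m (dry): cools by 9.8 × 0.9 = 8.82°C, giving 14.38°C.
  From 1500 m to 3000 m (saturated): cools by 4.7 × 1.5 = 7.05°C, giving 7.33°C.
Environment:
  From 600 m to 3000 m (environment): cools by 9.8 × 2.4 = 23.52°C, giving -0.32°C.
T_parcel − T_env = 7.33 − (-0.32) = +7.65°C

+7.65°C (parcel warmer than environment)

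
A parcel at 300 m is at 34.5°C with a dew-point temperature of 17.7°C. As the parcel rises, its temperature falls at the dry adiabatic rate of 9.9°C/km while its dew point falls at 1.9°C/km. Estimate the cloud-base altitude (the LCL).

2400 m

T and T_d converge at 9.9 − 1.9 = 8°C per km
Height above start = (34.5 − 17.7) / 8 = 2.1 km
LCL altitude = 300 m + 2100 m = 2400 m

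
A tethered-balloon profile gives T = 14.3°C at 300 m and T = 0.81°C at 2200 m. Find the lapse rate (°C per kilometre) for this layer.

7.1°C/km

Γ = −ΔT/Δz = (14.3 − 0.81) / (2200 − 300) m
  = 13.49°C / 1.9 km = 7.1°C/km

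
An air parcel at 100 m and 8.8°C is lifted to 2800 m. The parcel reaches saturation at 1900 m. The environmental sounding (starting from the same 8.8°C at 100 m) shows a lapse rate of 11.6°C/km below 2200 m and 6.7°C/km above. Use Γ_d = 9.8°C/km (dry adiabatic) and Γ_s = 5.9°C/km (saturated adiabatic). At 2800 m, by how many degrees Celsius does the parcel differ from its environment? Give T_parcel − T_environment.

Parcel:
  Dry to 1900 m: -9.8 × 1.8 km = -17.64°C, so T = -8.84°C.
  Saturated to 2800 m: -5.9 × 0.9 km = -5.31°C, so T = -14.15°C.
Environment:
  Environment, lower layer to 2200 m: -11.6 × 2.1 km = -24.36°C, so T = -15.56°C.
  Environment, upper layer to 2800 m: -6.7 × 0.6 km = -4.02°C, so T = -19.58°C.
T_parcel − T_env = -14.15 − (-19.58) = +5.43°C

+5.43°C (parcel warmer than environment)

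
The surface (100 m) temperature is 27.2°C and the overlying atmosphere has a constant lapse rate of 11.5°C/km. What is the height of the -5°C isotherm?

2900 m

Height above start = (27.2 − (-5)) / 11.5 = 2.8 km
Altitude = 100 m + 2800 m = 2900 m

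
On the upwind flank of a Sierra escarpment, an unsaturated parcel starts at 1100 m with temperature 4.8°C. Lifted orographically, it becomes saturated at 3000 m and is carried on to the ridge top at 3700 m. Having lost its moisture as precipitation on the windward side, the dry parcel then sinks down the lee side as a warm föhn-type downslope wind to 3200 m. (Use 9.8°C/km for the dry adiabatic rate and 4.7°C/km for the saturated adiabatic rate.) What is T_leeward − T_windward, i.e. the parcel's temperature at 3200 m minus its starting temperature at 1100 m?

From 1100 m to 3000 m (dry): cools by 9.8 × 1.9 = 18.62°C, giving -13.82°C.
From 3000 m to 3700 m (saturated): cools by 4.7 × 0.7 = 3.29°C, giving -17.11°C.
From 3700 m to 3200 m (dry descent): warms by 9.8 × 0.5 = 4.9°C, giving -12.21°C.
Net change vs windward start: -12.21 − 4.8 = -17.01°C

-17.01°C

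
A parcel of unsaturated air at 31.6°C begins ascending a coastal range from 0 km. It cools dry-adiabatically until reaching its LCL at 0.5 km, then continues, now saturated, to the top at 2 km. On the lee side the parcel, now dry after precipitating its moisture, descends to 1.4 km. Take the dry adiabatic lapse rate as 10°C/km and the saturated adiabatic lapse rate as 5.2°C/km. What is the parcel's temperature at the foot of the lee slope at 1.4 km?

24.8°C

From 0 m to 500 m (dry): cools by 10 × 0.5 = 5°C, giving 26.6°C.
From 500 m to 2000 m (saturated): cools by 5.2 × 1.5 = 7.8°C, giving 18.8°C.
From 2000 m to 1400 m (dry descent): warms by 10 × 0.6 = 6°C, giving 24.8°C.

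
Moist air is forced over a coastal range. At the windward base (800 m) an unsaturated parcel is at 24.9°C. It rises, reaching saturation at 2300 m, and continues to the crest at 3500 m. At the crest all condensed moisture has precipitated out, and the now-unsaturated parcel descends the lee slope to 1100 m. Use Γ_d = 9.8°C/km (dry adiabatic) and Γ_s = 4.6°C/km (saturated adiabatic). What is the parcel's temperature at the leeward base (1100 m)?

From 800 m to 2300 m (dry): cools by 9.8 × 1.5 = 14.7°C, giving 10.2°C.
From 2300 m to 3500 m (saturated): cools by 4.6 × 1.2 = 5.52°C, giving 4.68°C.
From 3500 m to 1100 m (dry descent): warms by 9.8 × 2.4 = 23.52°C, giving 28.2°C.

28.2°C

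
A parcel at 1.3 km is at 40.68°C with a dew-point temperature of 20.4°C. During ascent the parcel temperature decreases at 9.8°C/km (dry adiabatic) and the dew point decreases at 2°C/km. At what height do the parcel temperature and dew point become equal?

3.9 km

T and T_d converge at 9.8 − 2 = 7.8°C per km
Height above start = (40.68 − 20.4) / 7.8 = 2.6 km
LCL altitude = 1300 m + 2600 m = 3900 m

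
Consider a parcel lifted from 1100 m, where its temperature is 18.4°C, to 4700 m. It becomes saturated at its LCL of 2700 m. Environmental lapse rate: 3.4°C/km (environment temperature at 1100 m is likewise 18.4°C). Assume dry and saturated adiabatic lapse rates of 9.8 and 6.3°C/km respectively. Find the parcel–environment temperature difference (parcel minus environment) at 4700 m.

-16.04°C (parcel cooler than environment)

Parcel:
  From 1100 m to 2700 m (dry): cools by 9.8 × 1.6 = 15.68°C, giving 2.72°C.
  From 2700 m to 4700 m (saturated): cools by 6.3 × 2 = 12.6°C, giving -9.88°C.
Environment:
  From 1100 m to 4700 m (environment): cools by 3.4 × 3.6 = 12.24°C, giving 6.16°C.
T_parcel − T_env = -9.88 − 6.16 = -16.04°C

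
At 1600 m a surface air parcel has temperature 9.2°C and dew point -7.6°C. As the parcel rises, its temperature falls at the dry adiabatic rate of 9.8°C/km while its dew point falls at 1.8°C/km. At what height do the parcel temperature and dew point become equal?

3700 m

T and T_d converge at 9.8 − 1.8 = 8°C per km
Height above start = (9.2 − (-7.6)) / 8 = 2.1 km
LCL altitude = 1600 m + 2100 m = 3700 m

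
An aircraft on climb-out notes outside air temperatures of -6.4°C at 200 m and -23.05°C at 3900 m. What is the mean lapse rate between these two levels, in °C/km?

Γ = −ΔT/Δz = (-6.4 − (-23.05)) / (3900 − 200) m
  = 16.65°C / 3.7 km = 4.5°C/km

4.5°C/km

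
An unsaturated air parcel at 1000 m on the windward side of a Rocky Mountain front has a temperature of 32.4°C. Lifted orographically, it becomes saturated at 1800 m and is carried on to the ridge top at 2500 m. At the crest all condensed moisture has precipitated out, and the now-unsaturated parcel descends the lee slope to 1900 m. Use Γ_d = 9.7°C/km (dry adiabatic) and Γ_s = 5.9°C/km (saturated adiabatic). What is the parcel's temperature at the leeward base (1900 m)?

26.33°C

1000–1800 m, dry: Δz = 0.8 km ⇒ ΔT = -7.76°C; T = 24.64°C
1800–2500 m, saturated: Δz = 0.7 km ⇒ ΔT = -4.13°C; T = 20.51°C
2500–1900 m, dry descent: Δz = 0.6 km ⇒ ΔT = +5.82°C; T = 26.33°C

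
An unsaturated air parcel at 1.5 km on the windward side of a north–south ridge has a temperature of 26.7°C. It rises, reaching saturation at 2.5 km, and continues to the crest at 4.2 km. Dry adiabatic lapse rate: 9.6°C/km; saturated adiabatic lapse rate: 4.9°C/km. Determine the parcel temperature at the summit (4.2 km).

8.77°C

From 1500 m to 2500 m (dry): cools by 9.6 × 1 = 9.6°C, giving 17.1°C.
From 2500 m to 4200 m (saturated): cools by 4.9 × 1.7 = 8.33°C, giving 8.77°C.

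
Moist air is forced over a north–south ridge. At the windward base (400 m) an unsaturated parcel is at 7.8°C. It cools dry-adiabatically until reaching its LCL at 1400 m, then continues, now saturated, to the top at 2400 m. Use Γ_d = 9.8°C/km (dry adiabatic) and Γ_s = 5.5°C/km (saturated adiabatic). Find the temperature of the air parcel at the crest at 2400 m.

-7.5°C

Dry to 1400 m: -9.8 × 1 km = -9.8°C, so T = -2°C.
Saturated to 2400 m: -5.5 × 1 km = -5.5°C, so T = -7.5°C.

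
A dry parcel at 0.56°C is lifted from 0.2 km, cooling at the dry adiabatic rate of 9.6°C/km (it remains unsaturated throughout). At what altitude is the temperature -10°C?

Height above start = (0.56 − (-10)) / 9.6 = 1.1 km
Altitude = 200 m + 1100 m = 1300 m

1.3 km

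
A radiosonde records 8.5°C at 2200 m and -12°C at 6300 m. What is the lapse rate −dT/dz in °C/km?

5°C/km

Γ = −ΔT/Δz = (8.5 − (-12)) / (6300 − 2200) m
  = 20.5°C / 4.1 km = 5°C/km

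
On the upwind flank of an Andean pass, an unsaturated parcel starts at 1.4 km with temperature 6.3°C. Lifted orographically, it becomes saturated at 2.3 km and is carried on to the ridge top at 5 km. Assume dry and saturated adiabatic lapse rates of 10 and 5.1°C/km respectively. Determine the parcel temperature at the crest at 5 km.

-16.47°C

1400 → 2300 m (dry, 10°C/km): ΔT = -10 × 0.9 = -9°C → T = -2.7°C
2300 → 5000 m (saturated, 5.1°C/km): ΔT = -5.1 × 2.7 = -13.77°C → T = -16.47°C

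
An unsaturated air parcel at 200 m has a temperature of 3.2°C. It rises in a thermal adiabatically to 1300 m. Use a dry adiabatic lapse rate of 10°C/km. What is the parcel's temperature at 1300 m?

200–1300 m, dry adiabatic: Δz = 1.1 km ⇒ ΔT = -11°C; T = -7.8°C

-7.8°C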